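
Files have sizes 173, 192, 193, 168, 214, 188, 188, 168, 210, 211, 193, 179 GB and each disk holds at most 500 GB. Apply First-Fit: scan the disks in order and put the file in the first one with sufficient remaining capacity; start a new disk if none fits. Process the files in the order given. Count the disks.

6 disks

173 GB → disk 1 (remaining 327 GB)
192 GB → disk 1 (remaining 135 GB)
193 GB → disk 2 (remaining 307 GB)
168 GB → disk 2 (remaining 139 GB)
214 GB → disk 3 (remaining 286 GB)
188 GB → disk 3 (remaining 98 GB)
188 GB → disk 4 (remaining 312 GB)
168 GB → disk 4 (remaining 144 GB)
210 GB → disk 5 (remaining 290 GB)
211 GB → disk 5 (remaining 79 GB)
193 GB → disk 6 (remaining 307 GB)
179 GB → disk 6 (remaining 128 GB)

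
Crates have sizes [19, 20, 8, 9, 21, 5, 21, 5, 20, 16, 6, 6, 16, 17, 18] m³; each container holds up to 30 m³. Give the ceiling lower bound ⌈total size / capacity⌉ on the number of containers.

Total size = 19 + 20 + 8 + 9 + 21 + 5 + 21 + 5 + 20 + 16 + 6 + 6 + 16 + 17 + 18 = 207 m³.
⌈207 / 30⌉ = 7.

7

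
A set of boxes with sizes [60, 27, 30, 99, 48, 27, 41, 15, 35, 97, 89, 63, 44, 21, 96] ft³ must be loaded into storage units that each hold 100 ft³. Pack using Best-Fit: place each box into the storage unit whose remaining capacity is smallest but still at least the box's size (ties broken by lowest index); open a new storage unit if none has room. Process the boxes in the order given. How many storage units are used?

Put 60 ft³ in storage unit 1; 40 ft³ remain.
Put 27 ft³ in storage unit 1; 13 ft³ remain.
Put 30 ft³ in storage unit 2; 70 ft³ remain.
Put 99 ft³ in storage unit 3; 1 ft³ remain.
Put 48 ft³ in storage unit 2; 22 ft³ remain.
Put 27 ft³ in storage unit 4; 73 ft³ remain.
Put 41 ft³ in storage unit 4; 32 ft³ remain.
Put 15 ft³ in storage unit 2; 7 ft³ remain.
Put 35 ft³ in storage unit 5; 65 ft³ remain.
Put 97 ft³ in storage unit 6; 3 ft³ remain.
Put 89 ft³ in storage unit 7; 11 ft³ remain.
Put 63 ft³ in storage unit 5; 2 ft³ remain.
Put 44 ft³ in storage unit 8; 56 ft³ remain.
Put 21 ft³ in storage unit 4; 11 ft³ remain.
Put 96 ft³ in storage unit 9; 4 ft³ remain.

9 storage units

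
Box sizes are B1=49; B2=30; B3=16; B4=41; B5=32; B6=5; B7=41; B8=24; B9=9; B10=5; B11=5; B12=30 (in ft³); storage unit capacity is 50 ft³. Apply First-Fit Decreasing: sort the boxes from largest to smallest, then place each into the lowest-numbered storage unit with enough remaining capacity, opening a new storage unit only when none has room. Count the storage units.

Sorted descending: 49, 41, 41, 32, 30, 30, 24, 16, 9, 5, 5, 5.
storage unit 1: place 49 ft³, 1 ft³ left
storage unit 2: place 41 ft³, 9 ft³ left
storage unit 3: place 41 ft³, 9 ft³ left
storage unit 4: place 32 ft³, 18 ft³ left
storage unit 5: place 30 ft³, 20 ft³ left
storage unit 6: place 30 ft³, 20 ft³ left
storage unit 7: place 24 ft³, 26 ft³ left
storage unit 4: place 16 ft³, 2 ft³ left
storage unit 2: place 9 ft³, 0 ft³ left
storage unit 3: place 5 ft³, 4 ft³ left
storage unit 5: place 5 ft³, 15 ft³ left
storage unit 5: place 5 ft³, 10 ft³ left
Final storage units: [49] [41,9] [41,5] [32,16] [30,5,5] [30] [24].

7 storage units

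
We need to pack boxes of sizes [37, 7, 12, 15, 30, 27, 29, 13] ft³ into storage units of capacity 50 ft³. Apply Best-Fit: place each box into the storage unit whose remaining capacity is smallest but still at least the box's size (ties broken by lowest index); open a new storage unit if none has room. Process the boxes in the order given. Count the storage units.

5

storage unit 1: place 37 ft³, 13 ft³ left
storage unit 1: place 7 ft³, 6 ft³ left
storage unit 2: place 12 ft³, 38 ft³ left
storage unit 2: place 15 ft³, 23 ft³ left
storage unit 3: place 30 ft³, 20 ft³ left
storage unit 4: place 27 ft³, 23 ft³ left
storage unit 5: place 29 ft³, 21 ft³ left
storage unit 3: place 13 ft³, 7 ft³ left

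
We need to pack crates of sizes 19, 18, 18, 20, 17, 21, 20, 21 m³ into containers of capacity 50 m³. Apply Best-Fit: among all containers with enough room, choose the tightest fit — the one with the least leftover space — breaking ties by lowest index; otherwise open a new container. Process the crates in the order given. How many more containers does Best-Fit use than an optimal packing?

0

Best-Fit: [19,18] [18,20] [17,21] [20,21] → 4 containers.
Total size 154 m³; any packing needs at least ⌈154/50⌉ = 4 containers.
So 4 is already optimal.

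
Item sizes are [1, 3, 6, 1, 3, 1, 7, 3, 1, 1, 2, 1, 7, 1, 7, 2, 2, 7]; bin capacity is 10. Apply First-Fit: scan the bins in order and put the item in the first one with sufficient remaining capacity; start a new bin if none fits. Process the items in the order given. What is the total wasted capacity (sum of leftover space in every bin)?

4

1 → bin 1 (remaining 9)
3 → bin 1 (remaining 6)
6 → bin 1 (remaining 0)
1 → bin 2 (remaining 9)
3 → bin 2 (remaining 6)
1 → bin 2 (remaining 5)
7 → bin 3 (remaining 3)
3 → bin 2 (remaining 2)
1 → bin 2 (remaining 1)
1 → bin 2 (remaining 0)
2 → bin 3 (remaining 1)
1 → bin 3 (remaining 0)
7 → bin 4 (remaining 3)
1 → bin 4 (remaining 2)
7 → bin 5 (remaining 3)
2 → bin 4 (remaining 0)
2 → bin 5 (remaining 1)
7 → bin 6 (remaining 3)
6 bins × 10 = 60; used 56; unused 4.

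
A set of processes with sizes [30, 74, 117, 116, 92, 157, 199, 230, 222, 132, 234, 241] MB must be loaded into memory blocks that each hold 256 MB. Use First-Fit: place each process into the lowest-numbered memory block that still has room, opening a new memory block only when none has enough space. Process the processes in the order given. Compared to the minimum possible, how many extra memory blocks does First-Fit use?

First-Fit: [30,74,117] [116,92] [157] [199] [230] [222] [132] [234] [241] → 9 memory blocks.
Total size 1844 MB; any packing needs at least ⌈1844/256⌉ = 8 memory blocks.
An optimal packing achieves that bound: [241] [234] [230] [222,30] [199] [157,92] [132,117] [116,74] → 8 memory blocks.
Excess: 9 − 8 = 1.

1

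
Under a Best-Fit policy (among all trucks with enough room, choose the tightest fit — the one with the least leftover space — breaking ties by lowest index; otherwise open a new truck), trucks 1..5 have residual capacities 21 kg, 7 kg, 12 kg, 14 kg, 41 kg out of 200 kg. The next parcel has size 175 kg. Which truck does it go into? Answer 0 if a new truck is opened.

0

No truck has ≥ 175 kg free, so a new truck is opened.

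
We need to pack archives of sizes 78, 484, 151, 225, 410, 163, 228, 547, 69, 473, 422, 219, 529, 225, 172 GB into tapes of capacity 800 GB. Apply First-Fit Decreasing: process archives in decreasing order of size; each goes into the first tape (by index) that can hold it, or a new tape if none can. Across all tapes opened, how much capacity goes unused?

Sorted descending: 547, 529, 484, 473, 422, 410, 228, 225, 225, 219, 172, 163, 151, 78, 69.
Put 547 GB in tape 1; 253 GB remain.
Put 529 GB in tape 2; 271 GB remain.
Put 484 GB in tape 3; 316 GB remain.
Put 473 GB in tape 4; 327 GB remain.
Put 422 GB in tape 5; 378 GB remain.
Put 410 GB in tape 6; 390 GB remain.
Put 228 GB in tape 1; 25 GB remain.
Put 225 GB in tape 2; 46 GB remain.
Put 225 GB in tape 3; 91 GB remain.
Put 219 GB in tape 4; 108 GB remain.
Put 172 GB in tape 5; 206 GB remain.
Put 163 GB in tape 5; 43 GB remain.
Put 151 GB in tape 6; 239 GB remain.
Put 78 GB in tape 3; 13 GB remain.
Put 69 GB in tape 4; 39 GB remain.
6 tapes × 800 GB = 4800 GB; used 4395 GB; unused 405 GB.

405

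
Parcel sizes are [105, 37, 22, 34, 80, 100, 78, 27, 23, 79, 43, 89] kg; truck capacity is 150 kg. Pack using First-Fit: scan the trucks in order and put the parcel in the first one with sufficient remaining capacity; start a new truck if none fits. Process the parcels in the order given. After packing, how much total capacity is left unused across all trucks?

truck 1: place 105 kg, 45 kg left
truck 1: place 37 kg, 8 kg left
truck 2: place 22 kg, 128 kg left
truck 2: place 34 kg, 94 kg left
truck 2: place 80 kg, 14 kg left
truck 3: place 100 kg, 50 kg left
truck 4: place 78 kg, 72 kg left
truck 3: place 27 kg, 23 kg left
truck 3: place 23 kg, 0 kg left
truck 5: place 79 kg, 71 kg left
truck 4: place 43 kg, 29 kg left
truck 6: place 89 kg, 61 kg left
6 trucks × 150 kg = 900 kg; used 717 kg; unused 183 kg.

183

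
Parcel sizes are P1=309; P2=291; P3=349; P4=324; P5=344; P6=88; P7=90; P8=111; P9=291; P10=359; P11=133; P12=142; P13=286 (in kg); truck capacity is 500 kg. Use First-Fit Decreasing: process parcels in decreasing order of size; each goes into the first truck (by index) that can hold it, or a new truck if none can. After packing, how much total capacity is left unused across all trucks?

883

Sorted descending: 359, 349, 344, 324, 309, 291, 291, 286, 142, 133, 111, 90, 88.
Put 359 kg in truck 1; 141 kg remain.
Put 349 kg in truck 2; 151 kg remain.
Put 344 kg in truck 3; 156 kg remain.
Put 324 kg in truck 4; 176 kg remain.
Put 309 kg in truck 5; 191 kg remain.
Put 291 kg in truck 6; 209 kg remain.
Put 291 kg in truck 7; 209 kg remain.
Put 286 kg in truck 8; 214 kg remain.
Put 142 kg in truck 2; 9 kg remain.
Put 133 kg in truck 1; 8 kg remain.
Put 111 kg in truck 3; 45 kg remain.
Put 90 kg in truck 4; 86 kg remain.
Put 88 kg in truck 5; 103 kg remain.
8 trucks × 500 kg = 4000 kg; used 3117 kg; unused 883 kg.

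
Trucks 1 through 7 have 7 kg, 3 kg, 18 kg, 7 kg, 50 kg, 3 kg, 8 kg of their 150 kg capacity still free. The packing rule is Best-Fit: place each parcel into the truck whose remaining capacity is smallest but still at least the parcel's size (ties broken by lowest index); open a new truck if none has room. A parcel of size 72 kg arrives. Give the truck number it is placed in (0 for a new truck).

0

No truck has ≥ 72 kg free, so a new truck is opened.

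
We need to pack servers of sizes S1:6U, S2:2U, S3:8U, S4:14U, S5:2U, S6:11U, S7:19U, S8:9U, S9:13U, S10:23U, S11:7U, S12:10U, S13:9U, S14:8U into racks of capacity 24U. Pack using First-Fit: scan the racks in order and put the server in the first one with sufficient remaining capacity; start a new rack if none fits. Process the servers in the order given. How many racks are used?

rack 1: place S1 (6U), 18U left
rack 1: place S2 (2U), 16U left
rack 1: place S3 (8U), 8U left
rack 2: place S4 (14U), 10U left
rack 1: place S5 (2U), 6U left
rack 3: place S6 (11U), 13U left
rack 4: place S7 (19U), 5U left
rack 2: place S8 (9U), 1U left
rack 3: place S9 (13U), 0U left
rack 5: place S10 (23U), 1U left
rack 6: place S11 (7U), 17U left
rack 6: place S12 (10U), 7U left
rack 7: place S13 (9U), 15U left
rack 7: place S14 (8U), 7U left

7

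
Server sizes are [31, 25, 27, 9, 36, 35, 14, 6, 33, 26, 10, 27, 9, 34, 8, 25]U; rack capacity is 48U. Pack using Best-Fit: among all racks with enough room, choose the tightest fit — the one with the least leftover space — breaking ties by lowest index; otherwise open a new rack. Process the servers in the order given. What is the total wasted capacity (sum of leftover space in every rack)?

Put 31U in rack 1; 17U remain.
Put 25U in rack 2; 23U remain.
Put 27U in rack 3; 21U remain.
Put 9U in rack 1; 8U remain.
Put 36U in rack 4; 12U remain.
Put 35U in rack 5; 13U remain.
Put 14U in rack 3; 7U remain.
Put 6U in rack 3; 1U remain.
Put 33U in rack 6; 15U remain.
Put 26U in rack 7; 22U remain.
Put 10U in rack 4; 2U remain.
Put 27U in rack 8; 21U remain.
Put 9U in rack 5; 4U remain.
Put 34U in rack 9; 14U remain.
Put 8U in rack 1; 0U remain.
Put 25U in rack 10; 23U remain.
10 racks × 48U = 480U; used 355U; unused 125U.

125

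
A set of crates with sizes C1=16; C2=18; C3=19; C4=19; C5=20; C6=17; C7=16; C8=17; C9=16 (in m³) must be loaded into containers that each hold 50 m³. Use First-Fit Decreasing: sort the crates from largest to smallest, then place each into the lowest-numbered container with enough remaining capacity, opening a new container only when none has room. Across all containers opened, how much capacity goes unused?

Sorted descending: 20, 19, 19, 18, 17, 17, 16, 16, 16.
container 1: place 20 m³, 30 m³ left
container 1: place 19 m³, 11 m³ left
container 2: place 19 m³, 31 m³ left
container 2: place 18 m³, 13 m³ left
container 3: place 17 m³, 33 m³ left
container 3: place 17 m³, 16 m³ left
container 3: place 16 m³, 0 m³ left
container 4: place 16 m³, 34 m³ left
container 4: place 16 m³, 18 m³ left
4 containers × 50 m³ = 200 m³; used 158 m³; unused 42 m³.

42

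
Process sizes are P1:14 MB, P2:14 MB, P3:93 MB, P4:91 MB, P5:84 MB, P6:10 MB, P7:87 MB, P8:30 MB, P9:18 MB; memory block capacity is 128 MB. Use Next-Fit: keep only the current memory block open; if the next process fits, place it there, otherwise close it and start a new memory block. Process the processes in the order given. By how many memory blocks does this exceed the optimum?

1

Next-Fit: [14,14,93] [91] [84,10] [87,30] [18] → 5 memory blocks.
Total size 441 MB; any packing needs at least ⌈441/128⌉ = 4 memory blocks.
An optimal packing achieves that bound: [93,30] [91,18,14] [87,14,10] [84] → 4 memory blocks.
Excess: 5 − 4 = 1.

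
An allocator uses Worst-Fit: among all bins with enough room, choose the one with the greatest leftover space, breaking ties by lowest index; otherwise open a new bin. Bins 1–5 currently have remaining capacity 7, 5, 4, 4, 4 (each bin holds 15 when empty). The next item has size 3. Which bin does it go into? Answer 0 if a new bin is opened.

1

Bins with room: bin 1 (7), bin 2 (5), bin 3 (4), bin 4 (4), bin 5 (4).
Most room is bin 1 with 7 free.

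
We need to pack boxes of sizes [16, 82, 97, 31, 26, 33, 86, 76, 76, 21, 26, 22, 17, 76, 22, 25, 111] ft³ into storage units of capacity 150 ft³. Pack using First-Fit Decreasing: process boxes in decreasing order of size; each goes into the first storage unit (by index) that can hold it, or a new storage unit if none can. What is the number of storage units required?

Sorted descending: 111, 97, 86, 82, 76, 76, 76, 33, 31, 26, 26, 25, 22, 22, 21, 17, 16.
111 ft³ → storage unit 1 (remaining 39 ft³)
97 ft³ → storage unit 2 (remaining 53 ft³)
86 ft³ → storage unit 3 (remaining 64 ft³)
82 ft³ → storage unit 4 (remaining 68 ft³)
76 ft³ → storage unit 5 (remaining 74 ft³)
76 ft³ → storage unit 6 (remaining 74 ft³)
76 ft³ → storage unit 7 (remaining 74 ft³)
33 ft³ → storage unit 1 (remaining 6 ft³)
31 ft³ → storage unit 2 (remaining 22 ft³)
26 ft³ → storage unit 3 (remaining 38 ft³)
26 ft³ → storage unit 3 (remaining 12 ft³)
25 ft³ → storage unit 4 (remaining 43 ft³)
22 ft³ → storage unit 2 (remaining 0 ft³)
22 ft³ → storage unit 4 (remaining 21 ft³)
21 ft³ → storage unit 4 (remaining 0 ft³)
17 ft³ → storage unit 5 (remaining 57 ft³)
16 ft³ → storage unit 5 (remaining 41 ft³)
Final storage units: [111,33] [97,31,22] [86,26,26] [82,25,22,21] [76,17,16] [76] [76].

7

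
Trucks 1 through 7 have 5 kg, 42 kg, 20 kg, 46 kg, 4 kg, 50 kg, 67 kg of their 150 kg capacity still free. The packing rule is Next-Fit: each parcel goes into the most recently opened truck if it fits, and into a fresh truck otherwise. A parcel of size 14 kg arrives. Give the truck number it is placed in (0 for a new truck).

Next-Fit only looks at truck 7, which has 67 kg free.
14 kg fits there.

7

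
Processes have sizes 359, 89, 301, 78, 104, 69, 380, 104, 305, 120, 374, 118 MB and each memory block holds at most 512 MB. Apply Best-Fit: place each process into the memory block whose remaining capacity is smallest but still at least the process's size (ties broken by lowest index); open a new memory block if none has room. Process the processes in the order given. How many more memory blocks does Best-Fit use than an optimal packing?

Best-Fit: [359,89] [301,78,104] [69,380] [104,305] [120,374] [118] → 6 memory blocks.
Total size 2401 MB; any packing needs at least ⌈2401/512⌉ = 5 memory blocks.
An optimal packing achieves that bound: [380,120] [374,118] [359,104] [305,104,89] [301,78,69] → 5 memory blocks.
Excess: 6 − 5 = 1.

1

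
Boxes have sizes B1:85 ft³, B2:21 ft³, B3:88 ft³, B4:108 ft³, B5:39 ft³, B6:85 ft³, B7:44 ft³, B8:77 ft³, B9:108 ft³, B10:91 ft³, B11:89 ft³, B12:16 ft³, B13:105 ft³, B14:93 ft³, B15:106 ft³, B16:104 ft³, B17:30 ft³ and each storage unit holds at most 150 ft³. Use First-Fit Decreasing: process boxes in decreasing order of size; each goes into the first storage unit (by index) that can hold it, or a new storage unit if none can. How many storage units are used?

Sorted descending: 108, 108, 106, 105, 104, 93, 91, 89, 88, 85, 85, 77, 44, 39, 30, 21, 16.
108 ft³ → storage unit 1 (remaining 42 ft³)
108 ft³ → storage unit 2 (remaining 42 ft³)
106 ft³ → storage unit 3 (remaining 44 ft³)
105 ft³ → storage unit 4 (remaining 45 ft³)
104 ft³ → storage unit 5 (remaining 46 ft³)
93 ft³ → storage unit 6 (remaining 57 ft³)
91 ft³ → storage unit 7 (remaining 59 ft³)
89 ft³ → storage unit 8 (remaining 61 ft³)
88 ft³ → storage unit 9 (remaining 62 ft³)
85 ft³ → storage unit 10 (remaining 65 ft³)
85 ft³ → storage unit 11 (remaining 65 ft³)
77 ft³ → storage unit 12 (remaining 73 ft³)
44 ft³ → storage unit 3 (remaining 0 ft³)
39 ft³ → storage unit 1 (remaining 3 ft³)
30 ft³ → storage unit 2 (remaining 12 ft³)
21 ft³ → storage unit 4 (remaining 24 ft³)
16 ft³ → storage unit 4 (remaining 8 ft³)
Final storage units: [108,39] [108,30] [106,44] [105,21,16] [104] [93] [91] [89] [88] [85] [85] [77].

12 storage units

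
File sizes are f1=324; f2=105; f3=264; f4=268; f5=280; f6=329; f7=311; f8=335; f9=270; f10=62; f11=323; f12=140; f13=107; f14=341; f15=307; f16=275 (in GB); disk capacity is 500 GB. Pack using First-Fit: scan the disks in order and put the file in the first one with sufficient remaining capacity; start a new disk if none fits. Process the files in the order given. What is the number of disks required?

12 disks

disk 1: place f1 (324 GB), 176 GB left
disk 1: place f2 (105 GB), 71 GB left
disk 2: place f3 (264 GB), 236 GB left
disk 3: place f4 (268 GB), 232 GB left
disk 4: place f5 (280 GB), 220 GB left
disk 5: place f6 (329 GB), 171 GB left
disk 6: place f7 (311 GB), 189 GB left
disk 7: place f8 (335 GB), 165 GB left
disk 8: place f9 (270 GB), 230 GB left
disk 1: place f10 (62 GB), 9 GB left
disk 9: place f11 (323 GB), 177 GB left
disk 2: place f12 (140 GB), 96 GB left
disk 3: place f13 (107 GB), 125 GB left
disk 10: place f14 (341 GB), 159 GB left
disk 11: place f15 (307 GB), 193 GB left
disk 12: place f16 (275 GB), 225 GB left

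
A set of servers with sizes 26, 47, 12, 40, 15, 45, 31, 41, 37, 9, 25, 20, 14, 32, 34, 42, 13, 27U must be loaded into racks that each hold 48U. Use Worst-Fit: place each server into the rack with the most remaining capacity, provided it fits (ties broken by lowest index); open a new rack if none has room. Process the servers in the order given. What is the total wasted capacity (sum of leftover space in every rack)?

66

Put 26U in rack 1; 22U remain.
Put 47U in rack 2; 1U remain.
Put 12U in rack 1; 10U remain.
Put 40U in rack 3; 8U remain.
Put 15U in rack 4; 33U remain.
Put 45U in rack 5; 3U remain.
Put 31U in rack 4; 2U remain.
Put 41U in rack 6; 7U remain.
Put 37U in rack 7; 11U remain.
Put 9U in rack 7; 2U remain.
Put 25U in rack 8; 23U remain.
Put 20U in rack 8; 3U remain.
Put 14U in rack 9; 34U remain.
Put 32U in rack 9; 2U remain.
Put 34U in rack 10; 14U remain.
Put 42U in rack 11; 6U remain.
Put 13U in rack 10; 1U remain.
Put 27U in rack 12; 21U remain.
12 racks × 48U = 576U; used 510U; unused 66U.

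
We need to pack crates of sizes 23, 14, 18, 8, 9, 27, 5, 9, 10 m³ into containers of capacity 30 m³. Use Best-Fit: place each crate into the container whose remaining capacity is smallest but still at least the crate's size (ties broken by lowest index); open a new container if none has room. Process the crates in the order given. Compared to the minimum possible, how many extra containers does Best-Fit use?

0

Best-Fit: [23,5] [14,9] [18,8] [27] [9,10] → 5 containers.
Total size 123 m³; any packing needs at least ⌈123/30⌉ = 5 containers.
So 5 is already optimal.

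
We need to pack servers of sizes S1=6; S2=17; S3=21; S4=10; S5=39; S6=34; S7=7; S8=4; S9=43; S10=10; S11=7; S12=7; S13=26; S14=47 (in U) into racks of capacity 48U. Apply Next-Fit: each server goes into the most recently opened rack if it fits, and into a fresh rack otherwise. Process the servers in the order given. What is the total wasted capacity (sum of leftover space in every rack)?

Put S1 (6U) in rack 1; 42U remain.
Put S2 (17U) in rack 1; 25U remain.
Put S3 (21U) in rack 1; 4U remain.
Put S4 (10U) in rack 2; 38U remain.
Put S5 (39U) in rack 3; 9U remain.
Put S6 (34U) in rack 4; 14U remain.
Put S7 (7U) in rack 4; 7U remain.
Put S8 (4U) in rack 4; 3U remain.
Put S9 (43U) in rack 5; 5U remain.
Put S10 (10U) in rack 6; 38U remain.
Put S11 (7U) in rack 6; 31U remain.
Put S12 (7U) in rack 6; 24U remain.
Put S13 (26U) in rack 7; 22U remain.
Put S14 (47U) in rack 8; 1U remain.
8 racks × 48U = 384U; used 278U; unused 106U.

106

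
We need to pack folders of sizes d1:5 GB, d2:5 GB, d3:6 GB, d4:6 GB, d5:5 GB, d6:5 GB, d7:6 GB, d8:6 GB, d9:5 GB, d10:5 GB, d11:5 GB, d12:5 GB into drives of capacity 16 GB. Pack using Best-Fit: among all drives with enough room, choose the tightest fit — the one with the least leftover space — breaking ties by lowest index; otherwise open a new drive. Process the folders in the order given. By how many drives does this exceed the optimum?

1

Best-Fit: [5,5,6] [6,5,5] [6,6] [5,5,5] [5] → 5 drives.
Total size 64 GB; any packing needs at least ⌈64/16⌉ = 4 drives.
An optimal packing achieves that bound: [6,5,5] [6,5,5] [6,5,5] [6,5,5] → 4 drives.
Excess: 5 − 4 = 1.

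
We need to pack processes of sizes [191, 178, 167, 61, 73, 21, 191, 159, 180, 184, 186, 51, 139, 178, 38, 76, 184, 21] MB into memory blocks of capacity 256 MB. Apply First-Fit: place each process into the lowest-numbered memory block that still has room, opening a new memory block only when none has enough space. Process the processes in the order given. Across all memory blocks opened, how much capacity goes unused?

memory block 1: place 191 MB, 65 MB left
memory block 2: place 178 MB, 78 MB left
memory block 3: place 167 MB, 89 MB left
memory block 1: place 61 MB, 4 MB left
memory block 2: place 73 MB, 5 MB left
memory block 3: place 21 MB, 68 MB left
memory block 4: place 191 MB, 65 MB left
memory block 5: place 159 MB, 97 MB left
memory block 6: place 180 MB, 76 MB left
memory block 7: place 184 MB, 72 MB left
memory block 8: place 186 MB, 70 MB left
memory block 3: place 51 MB, 17 MB left
memory block 9: place 139 MB, 117 MB left
memory block 10: place 178 MB, 78 MB left
memory block 4: place 38 MB, 27 MB left
memory block 5: place 76 MB, 21 MB left
memory block 11: place 184 MB, 72 MB left
memory block 4: place 21 MB, 6 MB left
11 memory blocks × 256 MB = 2816 MB; used 2278 MB; unused 538 MB.

538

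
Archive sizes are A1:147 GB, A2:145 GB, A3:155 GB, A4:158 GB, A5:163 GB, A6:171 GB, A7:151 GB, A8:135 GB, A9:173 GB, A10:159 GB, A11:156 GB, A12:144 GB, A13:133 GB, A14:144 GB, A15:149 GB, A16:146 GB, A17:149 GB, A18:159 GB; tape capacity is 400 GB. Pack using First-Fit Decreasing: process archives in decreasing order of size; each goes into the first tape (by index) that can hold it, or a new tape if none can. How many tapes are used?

Sorted descending: 173, 171, 163, 159, 159, 158, 156, 155, 151, 149, 149, 147, 146, 145, 144, 144, 135, 133.
173 GB → tape 1 (remaining 227 GB)
171 GB → tape 1 (remaining 56 GB)
163 GB → tape 2 (remaining 237 GB)
159 GB → tape 2 (remaining 78 GB)
159 GB → tape 3 (remaining 241 GB)
158 GB → tape 3 (remaining 83 GB)
156 GB → tape 4 (remaining 244 GB)
155 GB → tape 4 (remaining 89 GB)
151 GB → tape 5 (remaining 249 GB)
149 GB → tape 5 (remaining 100 GB)
149 GB → tape 6 (remaining 251 GB)
147 GB → tape 6 (remaining 104 GB)
146 GB → tape 7 (remaining 254 GB)
145 GB → tape 7 (remaining 109 GB)
144 GB → tape 8 (remaining 256 GB)
144 GB → tape 8 (remaining 112 GB)
135 GB → tape 9 (remaining 265 GB)
133 GB → tape 9 (remaining 132 GB)
Final tapes: [173,171] [163,159] [159,158] [156,155] [151,149] [149,147] [146,145] [144,144] [135,133].

9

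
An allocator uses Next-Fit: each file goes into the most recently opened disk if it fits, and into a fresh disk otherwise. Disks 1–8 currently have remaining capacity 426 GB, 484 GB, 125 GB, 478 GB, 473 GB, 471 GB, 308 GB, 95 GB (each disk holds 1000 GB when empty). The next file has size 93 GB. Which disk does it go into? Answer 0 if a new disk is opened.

Next-Fit only looks at disk 8, which has 95 GB free.
93 GB fits there.

8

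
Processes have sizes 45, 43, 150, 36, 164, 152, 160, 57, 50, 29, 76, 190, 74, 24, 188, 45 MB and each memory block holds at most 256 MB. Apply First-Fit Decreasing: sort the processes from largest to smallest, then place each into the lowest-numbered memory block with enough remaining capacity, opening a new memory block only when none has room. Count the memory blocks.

Sorted descending: 190, 188, 164, 160, 152, 150, 76, 74, 57, 50, 45, 45, 43, 36, 29, 24.
Put 190 MB in memory block 1; 66 MB remain.
Put 188 MB in memory block 2; 68 MB remain.
Put 164 MB in memory block 3; 92 MB remain.
Put 160 MB in memory block 4; 96 MB remain.
Put 152 MB in memory block 5; 104 MB remain.
Put 150 MB in memory block 6; 106 MB remain.
Put 76 MB in memory block 3; 16 MB remain.
Put 74 MB in memory block 4; 22 MB remain.
Put 57 MB in memory block 1; 9 MB remain.
Put 50 MB in memory block 2; 18 MB remain.
Put 45 MB in memory block 5; 59 MB remain.
Put 45 MB in memory block 5; 14 MB remain.
Put 43 MB in memory block 6; 63 MB remain.
Put 36 MB in memory block 6; 27 MB remain.
Put 29 MB in memory block 7; 227 MB remain.
Put 24 MB in memory block 6; 3 MB remain.

7 memory blocks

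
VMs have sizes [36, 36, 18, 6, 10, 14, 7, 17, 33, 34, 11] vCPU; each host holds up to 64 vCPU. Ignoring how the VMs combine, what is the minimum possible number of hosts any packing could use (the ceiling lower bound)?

Total size = 36 + 36 + 18 + 6 + 10 + 14 + 7 + 17 + 33 + 34 + 11 = 222 vCPU.
⌈222 / 64⌉ = 4.

4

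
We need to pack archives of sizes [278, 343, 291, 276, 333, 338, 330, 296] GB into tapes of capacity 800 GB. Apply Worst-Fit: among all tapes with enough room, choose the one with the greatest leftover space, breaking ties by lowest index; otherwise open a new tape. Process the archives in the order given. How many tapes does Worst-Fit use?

4

Put 278 GB in tape 1; 522 GB remain.
Put 343 GB in tape 1; 179 GB remain.
Put 291 GB in tape 2; 509 GB remain.
Put 276 GB in tape 2; 233 GB remain.
Put 333 GB in tape 3; 467 GB remain.
Put 338 GB in tape 3; 129 GB remain.
Put 330 GB in tape 4; 470 GB remain.
Put 296 GB in tape 4; 174 GB remain.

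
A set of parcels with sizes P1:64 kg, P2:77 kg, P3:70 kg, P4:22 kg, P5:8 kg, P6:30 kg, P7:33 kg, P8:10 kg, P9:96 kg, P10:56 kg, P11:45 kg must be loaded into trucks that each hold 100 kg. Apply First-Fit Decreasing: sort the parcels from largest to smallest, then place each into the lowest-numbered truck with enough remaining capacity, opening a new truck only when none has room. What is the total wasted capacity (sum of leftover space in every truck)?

Sorted descending: 96, 77, 70, 64, 56, 45, 33, 30, 22, 10, 8.
96 kg → truck 1 (remaining 4 kg)
77 kg → truck 2 (remaining 23 kg)
70 kg → truck 3 (remaining 30 kg)
64 kg → truck 4 (remaining 36 kg)
56 kg → truck 5 (remaining 44 kg)
45 kg → truck 6 (remaining 55 kg)
33 kg → truck 4 (remaining 3 kg)
30 kg → truck 3 (remaining 0 kg)
22 kg → truck 2 (remaining 1 kg)
10 kg → truck 5 (remaining 34 kg)
8 kg → truck 5 (remaining 26 kg)
6 trucks × 100 kg = 600 kg; used 511 kg; unused 89 kg.

89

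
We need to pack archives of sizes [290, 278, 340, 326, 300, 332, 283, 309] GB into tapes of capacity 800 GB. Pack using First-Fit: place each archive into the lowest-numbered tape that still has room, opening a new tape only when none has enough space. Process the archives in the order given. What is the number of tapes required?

tape 1: place 290 GB, 510 GB left
tape 1: place 278 GB, 232 GB left
tape 2: place 340 GB, 460 GB left
tape 2: place 326 GB, 134 GB left
tape 3: place 300 GB, 500 GB left
tape 3: place 332 GB, 168 GB left
tape 4: place 283 GB, 517 GB left
tape 4: place 309 GB, 208 GB left

4 tapes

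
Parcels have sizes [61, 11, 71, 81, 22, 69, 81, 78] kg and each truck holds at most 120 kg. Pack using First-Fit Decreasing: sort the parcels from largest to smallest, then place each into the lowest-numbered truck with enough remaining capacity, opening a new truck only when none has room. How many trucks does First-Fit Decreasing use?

Sorted descending: 81, 81, 78, 71, 69, 61, 22, 11.
81 kg → truck 1 (remaining 39 kg)
81 kg → truck 2 (remaining 39 kg)
78 kg → truck 3 (remaining 42 kg)
71 kg → truck 4 (remaining 49 kg)
69 kg → truck 5 (remaining 51 kg)
61 kg → truck 6 (remaining 59 kg)
22 kg → truck 1 (remaining 17 kg)
11 kg → truck 1 (remaining 6 kg)

6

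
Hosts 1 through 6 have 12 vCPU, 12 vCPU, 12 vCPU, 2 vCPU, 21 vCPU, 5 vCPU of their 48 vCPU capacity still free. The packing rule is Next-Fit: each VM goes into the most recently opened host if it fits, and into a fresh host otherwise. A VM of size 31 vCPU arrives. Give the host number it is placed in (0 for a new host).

Next-Fit only looks at host 6, which has 5 vCPU free.
31 vCPU does not fit, so a new host is opened.

0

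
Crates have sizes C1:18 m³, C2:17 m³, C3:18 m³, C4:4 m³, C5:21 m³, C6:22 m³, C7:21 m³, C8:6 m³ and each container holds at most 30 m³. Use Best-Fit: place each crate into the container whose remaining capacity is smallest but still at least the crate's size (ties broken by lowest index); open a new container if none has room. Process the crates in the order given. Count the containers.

container 1: place C1 (18 m³), 12 m³ left
container 2: place C2 (17 m³), 13 m³ left
container 3: place C3 (18 m³), 12 m³ left
container 1: place C4 (4 m³), 8 m³ left
container 4: place C5 (21 m³), 9 m³ left
container 5: place C6 (22 m³), 8 m³ left
container 6: place C7 (21 m³), 9 m³ left
container 1: place C8 (6 m³), 2 m³ left
Final containers: [18,4,6] [17] [18] [21] [22] [21].

6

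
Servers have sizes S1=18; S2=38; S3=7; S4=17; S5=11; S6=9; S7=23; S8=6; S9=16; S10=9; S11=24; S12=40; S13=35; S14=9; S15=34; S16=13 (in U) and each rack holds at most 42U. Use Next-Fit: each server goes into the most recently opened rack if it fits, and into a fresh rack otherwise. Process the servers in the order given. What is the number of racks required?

11

S1 (18U) → rack 1 (remaining 24U)
S2 (38U) → rack 2 (remaining 4U)
S3 (7U) → rack 3 (remaining 35U)
S4 (17U) → rack 3 (remaining 18U)
S5 (11U) → rack 3 (remaining 7U)
S6 (9U) → rack 4 (remaining 33U)
S7 (23U) → rack 4 (remaining 10U)
S8 (6U) → rack 4 (remaining 4U)
S9 (16U) → rack 5 (remaining 26U)
S10 (9U) → rack 5 (remaining 17U)
S11 (24U) → rack 6 (remaining 18U)
S12 (40U) → rack 7 (remaining 2U)
S13 (35U) → rack 8 (remaining 7U)
S14 (9U) → rack 9 (remaining 33U)
S15 (34U) → rack 10 (remaining 8U)
S16 (13U) → rack 11 (remaining 29U)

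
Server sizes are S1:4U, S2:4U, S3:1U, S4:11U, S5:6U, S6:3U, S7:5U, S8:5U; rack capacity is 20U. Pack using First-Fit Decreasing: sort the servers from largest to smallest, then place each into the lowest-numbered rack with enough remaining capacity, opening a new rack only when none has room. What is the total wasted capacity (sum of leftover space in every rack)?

Sorted descending: 11, 6, 5, 5, 4, 4, 3, 1.
11U → rack 1 (remaining 9U)
6U → rack 1 (remaining 3U)
5U → rack 2 (remaining 15U)
5U → rack 2 (remaining 10U)
4U → rack 2 (remaining 6U)
4U → rack 2 (remaining 2U)
3U → rack 1 (remaining 0U)
1U → rack 2 (remaining 1U)
2 racks × 20U = 40U; used 39U; unused 1U.

1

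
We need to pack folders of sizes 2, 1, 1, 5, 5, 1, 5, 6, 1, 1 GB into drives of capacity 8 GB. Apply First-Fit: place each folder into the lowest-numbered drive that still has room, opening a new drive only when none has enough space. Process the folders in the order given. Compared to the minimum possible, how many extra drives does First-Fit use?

First-Fit: [2,1,1,1,1,1] [5] [5] [5] [6] → 5 drives.
Total size 28 GB; any packing needs at least ⌈28/8⌉ = 4 drives.
An optimal packing achieves that bound: [6,2] [5,1,1,1] [5,1,1] [5] → 4 drives.
Excess: 5 − 4 = 1.

1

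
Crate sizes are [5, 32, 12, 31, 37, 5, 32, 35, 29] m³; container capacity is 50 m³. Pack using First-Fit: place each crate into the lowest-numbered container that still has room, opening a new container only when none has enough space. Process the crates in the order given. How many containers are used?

6

Put 5 m³ in container 1; 45 m³ remain.
Put 32 m³ in container 1; 13 m³ remain.
Put 12 m³ in container 1; 1 m³ remain.
Put 31 m³ in container 2; 19 m³ remain.
Put 37 m³ in container 3; 13 m³ remain.
Put 5 m³ in container 2; 14 m³ remain.
Put 32 m³ in container 4; 18 m³ remain.
Put 35 m³ in container 5; 15 m³ remain.
Put 29 m³ in container 6; 21 m³ remain.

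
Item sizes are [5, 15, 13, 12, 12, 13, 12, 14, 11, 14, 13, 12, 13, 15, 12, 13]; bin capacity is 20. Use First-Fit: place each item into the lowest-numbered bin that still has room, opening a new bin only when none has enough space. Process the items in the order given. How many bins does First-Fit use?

5 → bin 1 (remaining 15)
15 → bin 1 (remaining 0)
13 → bin 2 (remaining 7)
12 → bin 3 (remaining 8)
12 → bin 4 (remaining 8)
13 → bin 5 (remaining 7)
12 → bin 6 (remaining 8)
14 → bin 7 (remaining 6)
11 → bin 8 (remaining 9)
14 → bin 9 (remaining 6)
13 → bin 10 (remaining 7)
12 → bin 11 (remaining 8)
13 → bin 12 (remaining 7)
15 → bin 13 (remaining 5)
12 → bin 14 (remaining 8)
13 → bin 15 (remaining 7)

15 bins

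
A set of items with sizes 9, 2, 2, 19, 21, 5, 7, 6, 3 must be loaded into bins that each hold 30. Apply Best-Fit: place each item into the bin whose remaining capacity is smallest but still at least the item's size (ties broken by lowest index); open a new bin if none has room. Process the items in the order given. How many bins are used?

3 bins

9 → bin 1 (remaining 21)
2 → bin 1 (remaining 19)
2 → bin 1 (remaining 17)
19 → bin 2 (remaining 11)
21 → bin 3 (remaining 9)
5 → bin 3 (remaining 4)
7 → bin 2 (remaining 4)
6 → bin 1 (remaining 11)
3 → bin 2 (remaining 1)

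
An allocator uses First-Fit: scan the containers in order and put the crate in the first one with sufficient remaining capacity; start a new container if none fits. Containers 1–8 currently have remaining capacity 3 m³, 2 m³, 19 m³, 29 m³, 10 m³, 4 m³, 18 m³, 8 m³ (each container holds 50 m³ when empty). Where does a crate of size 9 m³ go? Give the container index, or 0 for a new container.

Containers with room: container 3 (19 m³), container 4 (29 m³), container 5 (10 m³), container 7 (18 m³).
The first with room is container 3.

3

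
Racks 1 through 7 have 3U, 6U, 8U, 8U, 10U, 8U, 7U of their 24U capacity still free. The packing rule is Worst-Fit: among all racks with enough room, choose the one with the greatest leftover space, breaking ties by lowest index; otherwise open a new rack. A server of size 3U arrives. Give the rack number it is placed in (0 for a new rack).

Racks with room: rack 1 (3U), rack 2 (6U), rack 3 (8U), rack 4 (8U), rack 5 (10U), rack 6 (8U), rack 7 (7U).
Most room is rack 5 with 10U free.

5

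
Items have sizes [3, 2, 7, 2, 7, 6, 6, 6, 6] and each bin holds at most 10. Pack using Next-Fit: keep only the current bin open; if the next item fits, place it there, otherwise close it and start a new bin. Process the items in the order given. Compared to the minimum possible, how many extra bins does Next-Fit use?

Next-Fit: [3,2] [7,2] [7] [6] [6] [6] [6] → 7 bins.
6 items exceed 5 (half the capacity), and no two of those can share a bin, so at least 6 bins are needed.
An optimal packing achieves that bound: [7,3] [7,2] [6,2] [6] [6] [6] → 6 bins.
Excess: 7 − 6 = 1.

1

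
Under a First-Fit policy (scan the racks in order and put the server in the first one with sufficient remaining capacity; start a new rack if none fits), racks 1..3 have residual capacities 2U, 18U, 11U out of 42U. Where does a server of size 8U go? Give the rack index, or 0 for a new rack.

2

Racks with room: rack 2 (18U), rack 3 (11U).
The first with room is rack 2.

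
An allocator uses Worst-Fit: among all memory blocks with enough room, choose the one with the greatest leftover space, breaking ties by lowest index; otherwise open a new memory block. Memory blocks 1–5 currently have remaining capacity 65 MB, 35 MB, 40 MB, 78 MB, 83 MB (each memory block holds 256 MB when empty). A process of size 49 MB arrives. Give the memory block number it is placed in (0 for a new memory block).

5

Memory blocks with room: memory block 1 (65 MB), memory block 4 (78 MB), memory block 5 (83 MB).
Most room is memory block 5 with 83 MB free.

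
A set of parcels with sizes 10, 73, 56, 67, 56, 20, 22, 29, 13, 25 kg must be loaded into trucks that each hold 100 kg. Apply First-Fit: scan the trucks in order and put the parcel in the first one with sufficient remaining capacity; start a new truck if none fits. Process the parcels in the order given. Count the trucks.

4

10 kg → truck 1 (remaining 90 kg)
73 kg → truck 1 (remaining 17 kg)
56 kg → truck 2 (remaining 44 kg)
67 kg → truck 3 (remaining 33 kg)
56 kg → truck 4 (remaining 44 kg)
20 kg → truck 2 (remaining 24 kg)
22 kg → truck 2 (remaining 2 kg)
29 kg → truck 3 (remaining 4 kg)
13 kg → truck 1 (remaining 4 kg)
25 kg → truck 4 (remaining 19 kg)
Final trucks: [10,73,13] [56,20,22] [67,29] [56,25].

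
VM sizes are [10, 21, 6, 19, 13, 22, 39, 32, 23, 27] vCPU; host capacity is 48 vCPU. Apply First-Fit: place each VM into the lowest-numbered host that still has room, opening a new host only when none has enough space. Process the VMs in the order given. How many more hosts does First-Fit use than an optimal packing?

1

First-Fit: [10,21,6] [19,13] [22,23] [39] [32] [27] → 6 hosts.
Total size 212 vCPU; any packing needs at least ⌈212/48⌉ = 5 hosts.
An optimal packing achieves that bound: [39,6] [32,13] [27,21] [23,22] [19,10] → 5 hosts.
Excess: 6 − 5 = 1.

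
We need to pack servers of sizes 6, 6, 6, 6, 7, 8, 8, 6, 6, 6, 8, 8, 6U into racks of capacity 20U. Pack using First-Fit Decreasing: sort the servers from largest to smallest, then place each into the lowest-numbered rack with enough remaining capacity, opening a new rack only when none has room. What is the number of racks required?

5

Sorted descending: 8, 8, 8, 8, 7, 6, 6, 6, 6, 6, 6, 6, 6.
Put 8U in rack 1; 12U remain.
Put 8U in rack 1; 4U remain.
Put 8U in rack 2; 12U remain.
Put 8U in rack 2; 4U remain.
Put 7U in rack 3; 13U remain.
Put 6U in rack 3; 7U remain.
Put 6U in rack 3; 1U remain.
Put 6U in rack 4; 14U remain.
Put 6U in rack 4; 8U remain.
Put 6U in rack 4; 2U remain.
Put 6U in rack 5; 14U remain.
Put 6U in rack 5; 8U remain.
Put 6U in rack 5; 2U remain.
Final racks: [8,8] [8,8] [7,6,6] [6,6,6] [6,6,6].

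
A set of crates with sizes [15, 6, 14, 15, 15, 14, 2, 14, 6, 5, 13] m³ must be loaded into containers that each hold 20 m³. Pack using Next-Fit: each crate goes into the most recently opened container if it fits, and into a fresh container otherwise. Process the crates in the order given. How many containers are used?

7 containers

Put 15 m³ in container 1; 5 m³ remain.
Put 6 m³ in container 2; 14 m³ remain.
Put 14 m³ in container 2; 0 m³ remain.
Put 15 m³ in container 3; 5 m³ remain.
Put 15 m³ in container 4; 5 m³ remain.
Put 14 m³ in container 5; 6 m³ remain.
Put 2 m³ in container 5; 4 m³ remain.
Put 14 m³ in container 6; 6 m³ remain.
Put 6 m³ in container 6; 0 m³ remain.
Put 5 m³ in container 7; 15 m³ remain.
Put 13 m³ in container 7; 2 m³ remain.
Final containers: [15] [6,14] [15] [15] [14,2] [14,6] [5,13].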